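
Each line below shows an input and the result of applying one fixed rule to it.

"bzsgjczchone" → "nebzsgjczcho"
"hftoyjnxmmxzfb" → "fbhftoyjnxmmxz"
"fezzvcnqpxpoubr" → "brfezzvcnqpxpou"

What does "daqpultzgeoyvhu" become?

hudaqpultzgeoyv

The pattern: move the last 2 characters to the front (rotate right by 2).
"daqpultzgeoyvhu" → "hudaqpultzgeoyv".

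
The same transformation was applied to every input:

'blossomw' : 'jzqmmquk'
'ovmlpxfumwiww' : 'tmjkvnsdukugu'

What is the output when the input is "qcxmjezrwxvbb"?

aokvchpxvuztz

Rule — shift every letter 2 places backward in the alphabet (wrapping around), then swap each adjacent pair of characters (1↔2, 3↔4, ...).
Working it through for "qcxmjezrwxvbb": intermediate "oavkhcxpuvtzz", final "aokvchpxvuztz".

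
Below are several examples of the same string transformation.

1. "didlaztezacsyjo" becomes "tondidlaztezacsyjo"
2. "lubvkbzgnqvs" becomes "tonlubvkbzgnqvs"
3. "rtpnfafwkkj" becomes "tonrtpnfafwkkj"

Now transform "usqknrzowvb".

Looking at the pairs, the operation is to prepend "ton".
Doing the same to "usqknrzowvb": "tonusqknrzowvb".

tonusqknrzowvb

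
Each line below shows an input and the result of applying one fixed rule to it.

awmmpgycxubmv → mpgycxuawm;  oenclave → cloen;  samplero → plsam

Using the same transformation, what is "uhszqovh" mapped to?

zquhs

In each case the input is transformed by: delete the last 3 characters, then move the first 3 characters to the end (rotate left by 3).
"uhszqovh" → "uhszq" → "zquhs".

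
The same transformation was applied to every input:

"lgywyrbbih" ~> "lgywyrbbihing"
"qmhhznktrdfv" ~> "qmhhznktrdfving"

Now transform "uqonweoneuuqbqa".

In each case the input is transformed by: append "ing".
"uqonweoneuuqbqa" → "uqonweoneuuqbqaing".

uqonweoneuuqbqaing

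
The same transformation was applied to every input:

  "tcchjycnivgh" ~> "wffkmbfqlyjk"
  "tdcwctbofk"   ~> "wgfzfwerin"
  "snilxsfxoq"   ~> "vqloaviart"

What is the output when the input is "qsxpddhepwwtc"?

The transformation: shift every letter 3 places forward in the alphabet (wrapping around).
Doing the same to "qsxpddhepwwtc": "tvasggkhszzwf".

tvasggkhszzwf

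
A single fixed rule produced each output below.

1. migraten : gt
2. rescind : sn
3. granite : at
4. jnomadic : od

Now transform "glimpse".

In each case the input is transformed by: keep one character in every 3, starting at position 3 (positions 3rd, 6th, 9th, ...).
Doing the same to "glimpse": "is".

is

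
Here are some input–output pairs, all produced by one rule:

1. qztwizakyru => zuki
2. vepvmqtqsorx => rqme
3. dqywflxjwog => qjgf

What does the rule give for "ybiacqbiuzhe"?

Looking at the pairs, the operation is to keep one character in every 3, starting at position 2 (positions 2nd, 5th, 8th, ...), then sort the characters into reverse alphabetical order.
Working it through for "ybiacqbiuzhe": intermediate "bcih", final "ihcb".

ihcb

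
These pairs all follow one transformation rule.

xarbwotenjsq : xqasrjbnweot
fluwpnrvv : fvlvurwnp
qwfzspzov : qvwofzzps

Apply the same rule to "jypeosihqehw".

What's happening: take characters alternately from the front and the back (1st, last, 2nd, 2nd-last, ...).
For "jypeosihqehw" the result is "jwyhpeeqohsi".

jwyhpeeqohsi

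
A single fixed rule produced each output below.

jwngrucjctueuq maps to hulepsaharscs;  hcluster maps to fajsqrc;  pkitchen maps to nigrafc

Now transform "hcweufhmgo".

The transformation: delete the last character, then shift every letter 2 places backward in the alphabet (wrapping around).
Applying both steps to "hcweufhmgo": "hcweufhmg", then "faucsdfke".
(Check on "jwngrucjctueuq": → "jwngrucjctueu" → "hulepsaharscs" ✓)

faucsdfke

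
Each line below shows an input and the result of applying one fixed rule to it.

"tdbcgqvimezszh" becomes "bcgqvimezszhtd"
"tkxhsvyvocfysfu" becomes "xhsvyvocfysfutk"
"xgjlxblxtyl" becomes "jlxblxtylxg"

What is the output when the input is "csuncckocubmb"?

The rule is to move the first 2 characters to the end (rotate left by 2).
"csuncckocubmb" → "uncckocubmbcs".

uncckocubmbcs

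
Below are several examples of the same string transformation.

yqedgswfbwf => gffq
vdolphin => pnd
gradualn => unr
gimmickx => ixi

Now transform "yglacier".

crg

In each case the input is transformed by: keep one character in every 3, starting at position 2 (positions 2nd, 5th, 8th, ...), then move the first character to the end.
Working it through for "yglacier": intermediate "gcr", final "crg".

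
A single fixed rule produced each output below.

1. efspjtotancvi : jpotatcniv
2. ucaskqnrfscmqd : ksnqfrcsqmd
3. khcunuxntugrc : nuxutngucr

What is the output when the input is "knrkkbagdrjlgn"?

In each case the input is transformed by: delete the first 3 characters, then swap each adjacent pair of characters (1↔2, 3↔4, ...).
On "knrkkbagdrjlgn": the first step gives "kkbagdrjlgn", and the second then gives "kkabdgjrgln".

kkabdgjrgln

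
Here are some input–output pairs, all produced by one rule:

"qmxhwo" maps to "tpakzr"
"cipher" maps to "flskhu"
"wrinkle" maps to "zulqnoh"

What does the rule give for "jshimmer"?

mvklpphu

The transformation: shift every letter 3 places forward in the alphabet (wrapping around).
Doing the same to "jshimmer": "mvklpphu".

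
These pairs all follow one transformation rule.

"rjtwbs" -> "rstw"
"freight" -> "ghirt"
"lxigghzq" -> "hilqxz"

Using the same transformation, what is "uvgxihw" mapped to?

The rule is to sort the characters into alphabetical order, then delete the first 2 characters.
Applying both steps to "uvgxihw": "ghiuvwx", then "iuvwx".

iuvwx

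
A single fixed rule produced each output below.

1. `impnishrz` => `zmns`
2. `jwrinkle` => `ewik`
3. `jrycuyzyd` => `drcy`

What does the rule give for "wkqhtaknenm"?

mkhan

Looking at the pairs, the operation is to move the last 2 characters to the front (rotate right by 2), then keep every other character starting from the second (positions 2nd, 4th, 6th, ...).
Starting from "wkqhtaknenm": after the first operation, "nmwkqhtakne"; after the second, "mkhan".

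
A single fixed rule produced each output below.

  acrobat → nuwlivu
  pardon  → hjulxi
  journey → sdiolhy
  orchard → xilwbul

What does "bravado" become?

The transformation: shift every letter 6 places backward in the alphabet (wrapping around), then move the last character to the front.
Doing the same to "bravado": "ivlupux".

ivlupux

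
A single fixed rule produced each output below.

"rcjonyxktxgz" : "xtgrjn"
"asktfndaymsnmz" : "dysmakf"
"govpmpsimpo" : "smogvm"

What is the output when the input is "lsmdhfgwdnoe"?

gdolmh

Looking at the pairs, the operation is to keep every other character starting from the first (positions 1st, 3rd, 5th, ...), then move the first 3 characters to the end (rotate left by 3).
On "lsmdhfgwdnoe": the first step gives "lmhgdo", and the second then gives "gdolmh".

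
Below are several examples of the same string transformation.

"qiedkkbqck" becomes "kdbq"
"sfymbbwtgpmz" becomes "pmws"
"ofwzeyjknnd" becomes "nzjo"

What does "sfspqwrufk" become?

Looking at the pairs, the operation is to keep one character in every 3, starting at position 1 (positions 1st, 4th, 7th, ...), then swap the first and last characters.
"sfspqwrufk" → "sprk" → "kprs".

kprs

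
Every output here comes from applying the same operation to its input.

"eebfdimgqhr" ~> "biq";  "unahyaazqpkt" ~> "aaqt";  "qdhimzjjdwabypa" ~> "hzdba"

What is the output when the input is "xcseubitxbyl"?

The pattern: keep one character in every 3, starting at position 3 (positions 3rd, 6th, 9th, ...).
Applying that to "xcseubitxbyl" gives "sbxl".

sbxl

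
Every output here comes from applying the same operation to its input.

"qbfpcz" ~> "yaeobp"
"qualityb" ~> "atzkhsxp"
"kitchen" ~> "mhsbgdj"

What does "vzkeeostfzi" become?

hyjddnrseyu

The rule is to shift every letter 1 place backward in the alphabet (wrapping around), then swap the first and last characters.
"vzkeeostfzi" → "uyjddnrseyh" → "hyjddnrseyu".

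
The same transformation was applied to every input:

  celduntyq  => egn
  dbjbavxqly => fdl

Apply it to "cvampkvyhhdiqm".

The transformation: shift every letter 2 places forward in the alphabet (wrapping around), then keep only the first 3 characters.
Doing the same to "cvampkvyhhdiqm": "exc".
(Check on "celduntyq": → "egnfwpvas" → "egn" ✓)

exc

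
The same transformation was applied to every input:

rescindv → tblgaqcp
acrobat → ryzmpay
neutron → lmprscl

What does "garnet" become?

The rule is to reverse the string, then shift every letter 2 places backward in the alphabet (wrapping around).
"garnet" → "tenrag" → "rclpye".

rclpye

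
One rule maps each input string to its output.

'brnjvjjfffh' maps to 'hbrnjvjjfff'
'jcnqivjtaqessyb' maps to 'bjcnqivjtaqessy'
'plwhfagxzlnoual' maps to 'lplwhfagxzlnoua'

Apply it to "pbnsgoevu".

In each case the input is transformed by: move the last character to the front.
Applying that to "pbnsgoevu" gives "upbnsgoev".

upbnsgoev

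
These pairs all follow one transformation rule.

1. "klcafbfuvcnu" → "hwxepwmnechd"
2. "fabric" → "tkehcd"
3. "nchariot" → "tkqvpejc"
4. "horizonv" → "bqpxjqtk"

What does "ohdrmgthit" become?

The transformation: swap the front and back halves of the string, then shift every letter 2 places forward in the alphabet (wrapping around).
For "ohdrmgthit", step one produces "gthitohdrm"; step two turns that into "ivjkvqjfto".
(Check on "klcafbfuvcnu": → "fuvcnuklcafb" → "hwxepwmnechd" ✓)

ivjkvqjfto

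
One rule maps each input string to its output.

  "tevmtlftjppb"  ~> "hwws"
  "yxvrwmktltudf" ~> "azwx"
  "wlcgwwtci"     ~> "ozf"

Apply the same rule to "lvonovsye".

yrb

The transformation: keep one character in every 3, starting at position 2 (positions 2nd, 5th, 8th, ...), then shift every letter 3 places forward in the alphabet (wrapping around).
On "lvonovsye": the first step gives "voy", and the second then gives "yrb".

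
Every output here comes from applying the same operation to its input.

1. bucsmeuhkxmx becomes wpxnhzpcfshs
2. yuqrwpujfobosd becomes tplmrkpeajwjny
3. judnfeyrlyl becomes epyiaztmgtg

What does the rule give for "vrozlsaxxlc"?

qmjugnvssgx

Looking at the pairs, the operation is to shift every letter 5 places backward in the alphabet (wrapping around).
So "vrozlsaxxlc" becomes "qmjugnvssgx".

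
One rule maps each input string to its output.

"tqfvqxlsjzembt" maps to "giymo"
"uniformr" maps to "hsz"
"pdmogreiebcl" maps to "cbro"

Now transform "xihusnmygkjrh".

The pattern: shift every letter 13 places forward in the alphabet (wrapping around) — i.e. ROT13, then keep one character in every 3, starting at position 1 (positions 1st, 4th, 7th, ...).
Doing the same to "xihusnmygkjrh": "khzxu".

khzxu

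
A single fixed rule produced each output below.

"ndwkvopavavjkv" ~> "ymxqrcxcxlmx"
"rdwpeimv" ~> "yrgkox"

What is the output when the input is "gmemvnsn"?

goxpup

Rule — shift every letter 2 places forward in the alphabet (wrapping around), then delete the first 2 characters.
Working it through for "gmemvnsn": intermediate "iogoxpup", final "goxpup".
(Check on "ndwkvopavavjkv": → "pfymxqrcxcxlmx" → "ymxqrcxcxlmx" ✓)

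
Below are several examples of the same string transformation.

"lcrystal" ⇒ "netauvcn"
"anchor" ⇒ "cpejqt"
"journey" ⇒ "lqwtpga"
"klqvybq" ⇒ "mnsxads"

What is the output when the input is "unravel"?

Rule — shift every letter 2 places forward in the alphabet (wrapping around).
Doing the same to "unravel": "wptcxgn".

wptcxgn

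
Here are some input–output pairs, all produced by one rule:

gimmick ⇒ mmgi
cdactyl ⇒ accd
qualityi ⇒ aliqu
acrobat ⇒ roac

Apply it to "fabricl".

What's happening: delete the last 3 characters, then move the first 2 characters to the end (rotate left by 2).
On "fabricl": the first step gives "fabr", and the second then gives "brfa".
(Check on "cdactyl": → "cdac" → "accd" ✓)

brfa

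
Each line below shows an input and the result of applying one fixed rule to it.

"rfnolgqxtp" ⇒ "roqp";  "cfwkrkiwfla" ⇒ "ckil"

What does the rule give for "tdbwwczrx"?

The pattern: keep one character in every 3, starting at position 1 (positions 1st, 4th, 7th, ...).
Doing the same to "tdbwwczrx": "twz".

twz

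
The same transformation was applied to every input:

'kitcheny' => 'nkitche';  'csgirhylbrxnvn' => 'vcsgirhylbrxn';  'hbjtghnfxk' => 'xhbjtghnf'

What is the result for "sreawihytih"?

The transformation: delete the last character, then move the last character to the front.
"sreawihytih" → "sreawihyti" → "isreawihyt".

isreawihyt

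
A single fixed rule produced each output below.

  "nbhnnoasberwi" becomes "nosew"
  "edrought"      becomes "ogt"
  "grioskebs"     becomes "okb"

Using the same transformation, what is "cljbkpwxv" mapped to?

The rule is to delete the first 2 characters, then keep every other character starting from the second (positions 2nd, 4th, 6th, ...).
"cljbkpwxv" → "bpx".

bpx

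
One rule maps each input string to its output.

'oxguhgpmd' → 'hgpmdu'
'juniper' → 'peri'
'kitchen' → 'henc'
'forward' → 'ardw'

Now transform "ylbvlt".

The pattern: delete the first 3 characters, then move the first character to the end.
For "ylbvlt", step one produces "vlt"; step two turns that into "ltv".

ltv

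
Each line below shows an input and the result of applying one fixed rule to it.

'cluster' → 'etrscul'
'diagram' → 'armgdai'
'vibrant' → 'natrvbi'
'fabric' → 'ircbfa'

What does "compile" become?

liepcmo

What's happening: move the last 2 characters to the front (rotate right by 2), then take characters alternately from the front and the back (1st, last, 2nd, 2nd-last, ...).
Working it through for "compile": intermediate "lecompi", final "liepcmo".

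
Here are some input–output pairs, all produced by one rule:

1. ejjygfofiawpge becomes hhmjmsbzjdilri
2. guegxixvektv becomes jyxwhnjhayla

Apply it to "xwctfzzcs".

What's happening: shift every letter 3 places forward in the alphabet (wrapping around), then take characters alternately from the front and the back (1st, last, 2nd, 2nd-last, ...).
Working it through for "xwctfzzcs": intermediate "azfwiccfv", final "avzffcwci".

avzffcwci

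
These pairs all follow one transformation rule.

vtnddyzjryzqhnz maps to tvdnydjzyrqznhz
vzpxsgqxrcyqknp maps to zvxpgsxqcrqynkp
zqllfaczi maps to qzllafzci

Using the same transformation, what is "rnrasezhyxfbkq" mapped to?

nrareshzxybfqk

In each case the input is transformed by: swap each adjacent pair of characters (1↔2, 3↔4, ...).
"rnrasezhyxfbkq" → "nrareshzxybfqk".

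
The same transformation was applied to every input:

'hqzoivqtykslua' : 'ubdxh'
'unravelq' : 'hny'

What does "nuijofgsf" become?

awt

The transformation: keep one character in every 3, starting at position 1 (positions 1st, 4th, 7th, ...), then shift every letter 13 places forward in the alphabet (wrapping around) — i.e. ROT13.
So "nuijofgsf" becomes "awt".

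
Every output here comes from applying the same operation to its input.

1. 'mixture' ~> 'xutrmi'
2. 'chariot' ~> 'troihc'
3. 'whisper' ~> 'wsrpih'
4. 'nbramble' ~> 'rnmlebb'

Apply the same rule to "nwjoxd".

xwonj

What's happening: sort the characters into reverse alphabetical order, then delete the last character.
Applying both steps to "nwjoxd": "xwonjd", then "xwonj".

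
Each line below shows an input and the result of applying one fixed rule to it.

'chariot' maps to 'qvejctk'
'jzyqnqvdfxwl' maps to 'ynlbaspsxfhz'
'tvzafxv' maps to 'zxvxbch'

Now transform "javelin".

Each output is the input with this applied: move the last 2 characters to the front (rotate right by 2), then shift every letter 2 places forward in the alphabet (wrapping around).
For "javelin" the result is "kplcxgn".

kplcxgn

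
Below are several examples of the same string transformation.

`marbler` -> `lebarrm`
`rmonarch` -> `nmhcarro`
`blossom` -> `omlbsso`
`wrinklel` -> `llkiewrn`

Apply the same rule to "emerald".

Rule — sort the characters into reverse alphabetical order, then move the first 3 characters to the end (rotate left by 3).
For "emerald", step one produces "rmleeda"; step two turns that into "eedarml".
(Check on "marbler": → "rrmleba" → "lebarrm" ✓)

eedarml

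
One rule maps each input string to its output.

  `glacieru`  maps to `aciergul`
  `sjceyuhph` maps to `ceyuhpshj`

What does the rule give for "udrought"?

Each output is the input with this applied: swap the first and last characters, then move the first 2 characters to the end (rotate left by 2).
So "udrought" becomes "roughutd".

roughutd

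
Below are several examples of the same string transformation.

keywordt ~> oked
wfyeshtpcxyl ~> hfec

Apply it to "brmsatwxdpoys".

Looking at the pairs, the operation is to sort the characters into reverse alphabetical order, then keep only the last 4 characters.
Starting from "brmsatwxdpoys": after the first operation, "yxwtssrpomdba"; after the second, "mdba".

mdba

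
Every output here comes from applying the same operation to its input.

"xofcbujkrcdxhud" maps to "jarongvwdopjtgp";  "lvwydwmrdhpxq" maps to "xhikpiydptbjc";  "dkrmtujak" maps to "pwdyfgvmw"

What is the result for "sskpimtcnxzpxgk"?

eewbuyfozjlbjsw

The rule is to shift every letter 12 places forward in the alphabet (wrapping around).
For "sskpimtcnxzpxgk" the result is "eewbuyfozjlbjsw".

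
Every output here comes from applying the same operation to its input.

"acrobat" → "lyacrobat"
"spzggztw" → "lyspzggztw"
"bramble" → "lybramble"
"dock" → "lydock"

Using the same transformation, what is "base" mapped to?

In each case the input is transformed by: prepend "ly".
Applying that to "base" gives "lybase".

lybase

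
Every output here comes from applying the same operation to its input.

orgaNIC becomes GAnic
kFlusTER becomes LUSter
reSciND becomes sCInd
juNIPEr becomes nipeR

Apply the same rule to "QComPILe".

OMpilE

In each case the input is transformed by: delete the first 2 characters, then flip the case of every letter.
For "QComPILe", step one produces "omPILe"; step two turns that into "OMpilE".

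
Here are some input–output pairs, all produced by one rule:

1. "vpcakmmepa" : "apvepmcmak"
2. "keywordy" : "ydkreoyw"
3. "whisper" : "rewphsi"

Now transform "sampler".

reslapm

What's happening: move the last character to the front, then take characters alternately from the front and the back (1st, last, 2nd, 2nd-last, ...).
On "sampler": the first step gives "rsample", and the second then gives "reslapm".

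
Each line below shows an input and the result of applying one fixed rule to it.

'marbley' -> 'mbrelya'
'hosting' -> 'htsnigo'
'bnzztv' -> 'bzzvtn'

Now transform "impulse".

The transformation: swap each adjacent pair of characters (1↔2, 3↔4, ...), then move the first character to the end.
Starting from "impulse": after the first operation, "miupsle"; after the second, "iupslem".

iupslem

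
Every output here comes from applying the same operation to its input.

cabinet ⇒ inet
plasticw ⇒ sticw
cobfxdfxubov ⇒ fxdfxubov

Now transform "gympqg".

pqg

Rule — delete the first 3 characters.
"gympqg" → "pqg".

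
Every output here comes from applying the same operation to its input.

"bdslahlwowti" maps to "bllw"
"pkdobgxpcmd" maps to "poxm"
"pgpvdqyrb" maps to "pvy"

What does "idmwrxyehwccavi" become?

Each output is the input with this applied: keep one character in every 3, starting at position 1 (positions 1st, 4th, 7th, ...).
For "idmwrxyehwccavi" the result is "iwywa".

iwywa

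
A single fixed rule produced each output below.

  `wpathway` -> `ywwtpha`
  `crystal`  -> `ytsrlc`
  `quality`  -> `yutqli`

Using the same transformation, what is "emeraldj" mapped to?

rmljeed

The rule is to sort the characters into reverse alphabetical order, then delete the last character.
Working it through for "emeraldj": intermediate "rmljeeda", final "rmljeed".
(Check on "quality": → "yutqlia" → "yutqli" ✓)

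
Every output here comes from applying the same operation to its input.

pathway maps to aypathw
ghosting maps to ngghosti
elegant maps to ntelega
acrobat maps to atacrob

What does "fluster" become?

erflust

Each output is the input with this applied: move the last 2 characters to the front (rotate right by 2).
Doing the same to "fluster": "erflust".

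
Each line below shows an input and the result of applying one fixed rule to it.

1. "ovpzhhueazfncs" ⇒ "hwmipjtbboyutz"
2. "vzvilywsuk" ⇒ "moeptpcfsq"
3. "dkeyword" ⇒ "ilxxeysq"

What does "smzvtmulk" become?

What's happening: shift every letter 6 places backward in the alphabet (wrapping around), then move the last 3 characters to the front (rotate right by 3).
On "smzvtmulk": the first step gives "mgtpngofe", and the second then gives "ofemgtpng".

ofemgtpng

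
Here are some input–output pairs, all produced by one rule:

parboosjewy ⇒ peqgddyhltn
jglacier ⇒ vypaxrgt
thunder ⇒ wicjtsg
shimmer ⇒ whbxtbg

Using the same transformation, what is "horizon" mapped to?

dwxgdoc

Each output is the input with this applied: shift every letter 11 places backward in the alphabet (wrapping around), then swap each adjacent pair of characters (1↔2, 3↔4, ...).
Working it through for "horizon": intermediate "wdgxodc", final "dwxgdoc".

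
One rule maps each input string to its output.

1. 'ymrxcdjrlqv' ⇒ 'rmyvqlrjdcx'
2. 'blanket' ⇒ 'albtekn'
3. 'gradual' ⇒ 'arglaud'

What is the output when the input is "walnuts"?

What's happening: move the first 3 characters to the end (rotate left by 3), then reverse the string.
Starting from "walnuts": after the first operation, "nutswal"; after the second, "lawstun".

lawstun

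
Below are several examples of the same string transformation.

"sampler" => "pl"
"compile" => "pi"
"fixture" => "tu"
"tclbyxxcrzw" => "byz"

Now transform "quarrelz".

rr

Each output is the input with this applied: swap each adjacent pair of characters (1↔2, 3↔4, ...), then keep one character in every 3, starting at position 3 (positions 3rd, 6th, 9th, ...).
"quarrelz" → "uqraerzl" → "rr".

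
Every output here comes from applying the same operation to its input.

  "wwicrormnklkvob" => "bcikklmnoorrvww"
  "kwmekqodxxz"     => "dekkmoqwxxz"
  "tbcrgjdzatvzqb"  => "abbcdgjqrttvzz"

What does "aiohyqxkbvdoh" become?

abdhhikooqvxy

Each output is the input with this applied: sort the characters into alphabetical order.
Doing the same to "aiohyqxkbvdoh": "abdhhikooqvxy".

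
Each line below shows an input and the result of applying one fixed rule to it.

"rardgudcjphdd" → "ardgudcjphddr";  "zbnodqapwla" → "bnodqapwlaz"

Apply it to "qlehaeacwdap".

lehaeacwdapq

Rule — move the first character to the end.
For "qlehaeacwdap" the result is "lehaeacwdapq".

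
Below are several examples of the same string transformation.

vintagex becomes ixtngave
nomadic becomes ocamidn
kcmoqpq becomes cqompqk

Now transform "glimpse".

lemispg

The rule is to swap the first and last characters, then swap each adjacent pair of characters (1↔2, 3↔4, ...).
Doing the same to "glimpse": "lemispg".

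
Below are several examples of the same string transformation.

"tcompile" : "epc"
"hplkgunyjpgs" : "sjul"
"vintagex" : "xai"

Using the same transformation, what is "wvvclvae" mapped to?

Each output is the input with this applied: reverse the string, then keep one character in every 3, starting at position 1 (positions 1st, 4th, 7th, ...).
On "wvvclvae": the first step gives "eavlcvvw", and the second then gives "elv".

elv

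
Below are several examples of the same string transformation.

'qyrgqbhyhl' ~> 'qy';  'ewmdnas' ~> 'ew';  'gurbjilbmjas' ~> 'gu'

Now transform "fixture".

fi

The transformation: keep only the first 2 characters.
Doing the same to "fixture": "fi".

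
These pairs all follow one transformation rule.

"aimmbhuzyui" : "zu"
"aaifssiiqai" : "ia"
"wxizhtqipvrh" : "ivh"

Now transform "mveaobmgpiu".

Each output is the input with this applied: keep every other character starting from the second (positions 2nd, 4th, 6th, ...), then delete the first 3 characters.
"mveaobmgpiu" → "vabgi" → "gi".

gi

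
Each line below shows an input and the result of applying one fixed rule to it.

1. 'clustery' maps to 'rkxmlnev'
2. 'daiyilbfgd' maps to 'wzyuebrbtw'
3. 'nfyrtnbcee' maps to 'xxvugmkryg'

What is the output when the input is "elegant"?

Looking at the pairs, the operation is to reverse the string, then shift every letter 7 places backward in the alphabet (wrapping around).
For "elegant", step one produces "tnagele"; step two turns that into "mgtzxex".

mgtzxex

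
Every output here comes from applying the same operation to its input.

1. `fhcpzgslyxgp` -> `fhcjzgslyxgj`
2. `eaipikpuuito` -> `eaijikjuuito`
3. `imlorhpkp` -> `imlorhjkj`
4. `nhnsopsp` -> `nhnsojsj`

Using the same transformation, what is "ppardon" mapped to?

jjardon

The transformation: replace every "p" with "j".
Applying that to "ppardon" gives "jjardon".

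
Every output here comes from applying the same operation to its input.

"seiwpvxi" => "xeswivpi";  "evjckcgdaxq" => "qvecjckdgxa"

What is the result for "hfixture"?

rfhxiute

Rule — swap each adjacent pair of characters (1↔2, 3↔4, ...), then move the last character to the front.
Applying that to "hfixture" gives "rfhxiute".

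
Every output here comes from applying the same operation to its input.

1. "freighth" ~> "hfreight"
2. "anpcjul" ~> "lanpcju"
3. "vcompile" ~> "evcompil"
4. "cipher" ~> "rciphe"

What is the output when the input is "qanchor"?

rqancho

Looking at the pairs, the operation is to move the last character to the front.
Doing the same to "qanchor": "rqancho".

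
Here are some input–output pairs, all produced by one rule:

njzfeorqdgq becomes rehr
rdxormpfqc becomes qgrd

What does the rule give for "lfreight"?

jhiu

Looking at the pairs, the operation is to shift every letter 1 place forward in the alphabet (wrapping around), then keep only the last 4 characters.
Working it through for "lfreight": intermediate "mgsfjhiu", final "jhiu".
(Check on "rdxormpfqc": → "seypsnqgrd" → "qgrd" ✓)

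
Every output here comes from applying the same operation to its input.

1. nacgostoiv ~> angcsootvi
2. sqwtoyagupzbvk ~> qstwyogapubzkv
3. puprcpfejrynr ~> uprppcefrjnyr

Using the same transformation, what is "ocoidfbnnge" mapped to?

The transformation: swap each adjacent pair of characters (1↔2, 3↔4, ...).
For "ocoidfbnnge" the result is "coiofdnbgne".

coiofdnbgne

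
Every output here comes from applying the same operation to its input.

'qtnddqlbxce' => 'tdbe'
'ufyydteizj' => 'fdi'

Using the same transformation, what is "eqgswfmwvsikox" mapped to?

qwwix

The transformation: keep one character in every 3, starting at position 2 (positions 2nd, 5th, 8th, ...).
Applying that to "eqgswfmwvsikox" gives "qwwix".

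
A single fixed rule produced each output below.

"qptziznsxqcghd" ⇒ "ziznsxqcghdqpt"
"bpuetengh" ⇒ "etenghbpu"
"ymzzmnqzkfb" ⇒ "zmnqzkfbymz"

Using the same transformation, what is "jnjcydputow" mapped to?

What's happening: move the first 3 characters to the end (rotate left by 3).
Applying that to "jnjcydputow" gives "cydputowjnj".

cydputowjnj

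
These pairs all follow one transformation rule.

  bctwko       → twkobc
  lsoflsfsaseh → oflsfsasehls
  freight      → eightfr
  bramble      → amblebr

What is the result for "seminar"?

What's happening: move the first 2 characters to the end (rotate left by 2).
So "seminar" becomes "minarse".

minarse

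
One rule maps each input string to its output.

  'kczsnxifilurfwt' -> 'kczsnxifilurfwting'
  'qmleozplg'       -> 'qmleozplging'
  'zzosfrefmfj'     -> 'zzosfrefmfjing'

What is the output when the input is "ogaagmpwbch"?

ogaagmpwbching

What's happening: append "ing".
So "ogaagmpwbch" becomes "ogaagmpwbching".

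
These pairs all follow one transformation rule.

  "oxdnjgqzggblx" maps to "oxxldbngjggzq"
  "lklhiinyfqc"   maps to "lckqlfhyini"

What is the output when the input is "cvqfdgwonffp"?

In each case the input is transformed by: take characters alternately from the front and the back (1st, last, 2nd, 2nd-last, ...).
Applying that to "cvqfdgwonffp" gives "cpvfqffndogw".

cpvfqffndogw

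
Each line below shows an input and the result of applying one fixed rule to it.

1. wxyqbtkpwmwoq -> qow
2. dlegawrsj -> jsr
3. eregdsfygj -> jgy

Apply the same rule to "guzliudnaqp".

pqa

What's happening: reverse the string, then keep only the first 3 characters.
For "guzliudnaqp", step one produces "pqanduilzug"; step two turns that into "pqa".
(Check on "wxyqbtkpwmwoq": → "qowmwpktbqyxw" → "qow" ✓)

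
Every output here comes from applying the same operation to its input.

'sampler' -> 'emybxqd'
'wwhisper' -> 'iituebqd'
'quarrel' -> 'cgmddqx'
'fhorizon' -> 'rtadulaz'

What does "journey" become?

What's happening: shift every letter 12 places forward in the alphabet (wrapping around).
For "journey" the result is "vagdzqk".

vagdzqk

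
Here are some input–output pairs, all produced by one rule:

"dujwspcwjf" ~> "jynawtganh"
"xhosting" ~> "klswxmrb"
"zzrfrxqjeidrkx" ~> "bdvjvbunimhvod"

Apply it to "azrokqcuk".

odvsougye

The pattern: swap the first and last characters, then shift every letter 4 places forward in the alphabet (wrapping around).
"azrokqcuk" → "kzrokqcua" → "odvsougye".
(Check on "dujwspcwjf": → "fujwspcwjd" → "jynawtganh" ✓)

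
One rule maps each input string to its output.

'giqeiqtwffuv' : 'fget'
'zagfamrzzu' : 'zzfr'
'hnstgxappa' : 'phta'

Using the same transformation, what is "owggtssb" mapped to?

Each output is the input with this applied: move the last 3 characters to the front (rotate right by 3), then keep one character in every 3, starting at position 1 (positions 1st, 4th, 7th, ...).
Starting from "owggtssb": after the first operation, "ssbowggt"; after the second, "sog".

sog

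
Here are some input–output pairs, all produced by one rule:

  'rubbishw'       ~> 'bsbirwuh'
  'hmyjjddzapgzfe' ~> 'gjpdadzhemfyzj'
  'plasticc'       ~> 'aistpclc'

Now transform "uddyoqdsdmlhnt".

What's happening: take characters alternately from the front and the back (1st, last, 2nd, 2nd-last, ...), then swap the front and back halves of the string.
"uddyoqdsdmlhnt" → "utdndhylomqdds" → "lomqddsutdndhy".
(Check on "rubbishw": → "rwuhbsbi" → "bsbirwuh" ✓)

lomqddsutdndhy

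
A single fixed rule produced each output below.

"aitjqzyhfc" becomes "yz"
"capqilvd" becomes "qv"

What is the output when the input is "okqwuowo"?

ww

Looking at the pairs, the operation is to sort the characters into alphabetical order, then keep only the last 2 characters.
For "okqwuowo", step one produces "koooquww"; step two turns that into "ww".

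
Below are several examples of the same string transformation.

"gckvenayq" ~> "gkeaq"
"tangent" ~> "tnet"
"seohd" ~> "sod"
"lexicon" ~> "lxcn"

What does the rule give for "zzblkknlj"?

zbknj

The pattern: keep every other character starting from the first (positions 1st, 3rd, 5th, ...).
Applying that to "zzblkknlj" gives "zbknj".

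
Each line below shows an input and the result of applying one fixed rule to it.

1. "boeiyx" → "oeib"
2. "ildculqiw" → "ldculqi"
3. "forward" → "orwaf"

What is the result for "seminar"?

Rule — delete the last 2 characters, then move the first character to the end.
On "seminar" that produces "emins".

emins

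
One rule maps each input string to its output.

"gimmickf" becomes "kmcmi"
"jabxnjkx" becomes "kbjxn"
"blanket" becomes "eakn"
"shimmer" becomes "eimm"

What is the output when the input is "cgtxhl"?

htx

The rule is to take characters alternately from the front and the back (1st, last, 2nd, 2nd-last, ...), then delete the first 3 characters.
Applying both steps to "cgtxhl": "clghtx", then "htx".
(Check on "gimmickf": → "gfikmcmi" → "kmcmi" ✓)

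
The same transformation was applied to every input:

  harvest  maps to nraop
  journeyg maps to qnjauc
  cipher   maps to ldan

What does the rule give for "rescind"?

The rule is to delete the first 2 characters, then shift every letter 4 places backward in the alphabet (wrapping around).
On "rescind": the first step gives "scind", and the second then gives "oyejz".

oyejz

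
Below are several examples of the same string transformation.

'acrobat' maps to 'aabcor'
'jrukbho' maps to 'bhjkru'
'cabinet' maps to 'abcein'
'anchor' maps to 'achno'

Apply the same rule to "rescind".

ceinrs

The pattern: delete the last character, then sort the characters into alphabetical order.
"rescind" → "rescin" → "ceinrs".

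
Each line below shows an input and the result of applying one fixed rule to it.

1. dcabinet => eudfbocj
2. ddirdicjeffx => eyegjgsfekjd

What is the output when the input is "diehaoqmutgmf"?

What's happening: shift every letter 1 place forward in the alphabet (wrapping around), then take characters alternately from the front and the back (1st, last, 2nd, 2nd-last, ...).
"diehaoqmutgmf" → "ejfibprnvuhng" → "egjnfhiubvpnr".

egjnfhiubvpnr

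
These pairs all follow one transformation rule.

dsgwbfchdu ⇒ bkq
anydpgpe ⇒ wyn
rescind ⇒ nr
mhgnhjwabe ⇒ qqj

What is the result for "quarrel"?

da

In each case the input is transformed by: shift every letter 9 places forward in the alphabet (wrapping around), then keep one character in every 3, starting at position 2 (positions 2nd, 5th, 8th, ...).
"quarrel" → "zdjaanu" → "da".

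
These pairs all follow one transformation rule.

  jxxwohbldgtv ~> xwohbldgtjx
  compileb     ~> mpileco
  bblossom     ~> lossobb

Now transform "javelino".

The transformation: delete the last character, then move the first 2 characters to the end (rotate left by 2).
On "javelino": the first step gives "javelin", and the second then gives "velinja".

velinja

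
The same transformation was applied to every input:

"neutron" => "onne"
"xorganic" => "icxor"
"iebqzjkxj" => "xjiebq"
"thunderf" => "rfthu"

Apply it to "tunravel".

eltun

What's happening: move the last 2 characters to the front (rotate right by 2), then delete the last 3 characters.
Applying both steps to "tunravel": "eltunrav", then "eltun".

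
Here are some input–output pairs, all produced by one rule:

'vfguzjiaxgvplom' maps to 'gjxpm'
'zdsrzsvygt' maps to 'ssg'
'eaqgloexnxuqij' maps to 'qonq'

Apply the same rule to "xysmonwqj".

Each output is the input with this applied: keep one character in every 3, starting at position 3 (positions 3rd, 6th, 9th, ...).
"xysmonwqj" → "snj".

snj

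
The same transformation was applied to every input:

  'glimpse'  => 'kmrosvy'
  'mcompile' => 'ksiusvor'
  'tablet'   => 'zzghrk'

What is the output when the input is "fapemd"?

The rule is to shift every letter 6 places forward in the alphabet (wrapping around), then move the last character to the front.
On "fapemd": the first step gives "lgvksj", and the second then gives "jlgvks".

jlgvks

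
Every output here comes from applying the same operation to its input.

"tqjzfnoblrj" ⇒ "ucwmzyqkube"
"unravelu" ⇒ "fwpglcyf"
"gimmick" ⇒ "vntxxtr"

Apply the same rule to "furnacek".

In each case the input is transformed by: reverse the string, then shift every letter 11 places forward in the alphabet (wrapping around).
Working it through for "furnacek": intermediate "kecanruf", final "vpnlycfq".
(Check on "tqjzfnoblrj": → "jrlbonfzjqt" → "ucwmzyqkube" ✓)

vpnlycfq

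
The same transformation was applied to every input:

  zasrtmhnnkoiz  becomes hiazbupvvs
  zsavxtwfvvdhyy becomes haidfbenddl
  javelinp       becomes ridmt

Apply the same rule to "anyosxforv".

The pattern: shift every letter 8 places forward in the alphabet (wrapping around), then delete the last 3 characters.
Working it through for "anyosxforv": intermediate "ivgwafnwzd", final "ivgwafn".

ivgwafn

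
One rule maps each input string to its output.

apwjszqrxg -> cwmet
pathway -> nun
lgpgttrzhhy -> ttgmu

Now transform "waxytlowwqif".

nlyjds

Each output is the input with this applied: keep every other character starting from the second (positions 2nd, 4th, 6th, ...), then shift every letter 13 places forward in the alphabet (wrapping around) — i.e. ROT13.
"waxytlowwqif" → "nlyjds".
(Check on "lgpgttrzhhy": → "ggtzh" → "ttgmu" ✓)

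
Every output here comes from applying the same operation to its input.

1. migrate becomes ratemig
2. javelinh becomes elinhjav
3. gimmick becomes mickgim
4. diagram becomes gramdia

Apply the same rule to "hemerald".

What's happening: move the first 3 characters to the end (rotate left by 3).
For "hemerald" the result is "eraldhem".

eraldhem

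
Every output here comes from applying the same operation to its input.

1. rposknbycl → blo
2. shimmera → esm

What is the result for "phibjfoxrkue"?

xuhj

What's happening: swap the front and back halves of the string, then keep one character in every 3, starting at position 2 (positions 2nd, 5th, 8th, ...).
On "phibjfoxrkue" that produces "xuhj".
(Check on "rposknbycl": → "nbyclrposk" → "blo" ✓)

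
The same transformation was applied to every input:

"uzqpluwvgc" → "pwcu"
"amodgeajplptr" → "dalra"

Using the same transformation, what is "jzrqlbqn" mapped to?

In each case the input is transformed by: keep one character in every 3, starting at position 1 (positions 1st, 4th, 7th, ...), then move the first character to the end.
Working it through for "jzrqlbqn": intermediate "jqq", final "qqj".
(Check on "amodgeajplptr": → "adalr" → "dalra" ✓)

qqj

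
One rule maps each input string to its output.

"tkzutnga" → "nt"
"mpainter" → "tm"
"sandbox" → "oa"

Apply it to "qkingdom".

dq

Each output is the input with this applied: move the first 3 characters to the end (rotate left by 3), then keep one character in every 3, starting at position 3 (positions 3rd, 6th, 9th, ...).
"qkingdom" → "ngdomqki" → "dq".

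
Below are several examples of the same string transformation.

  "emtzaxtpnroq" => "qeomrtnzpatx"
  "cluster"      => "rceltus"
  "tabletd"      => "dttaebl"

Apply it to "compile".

The pattern: reverse the string, then take characters alternately from the front and the back (1st, last, 2nd, 2nd-last, ...).
Applying both steps to "compile": "elipmoc", then "ecloimp".

ecloimp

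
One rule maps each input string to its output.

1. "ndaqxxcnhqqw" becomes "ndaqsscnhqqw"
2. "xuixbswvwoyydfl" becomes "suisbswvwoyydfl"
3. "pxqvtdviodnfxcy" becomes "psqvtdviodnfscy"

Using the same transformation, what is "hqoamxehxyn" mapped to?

hqoamsehsyn

In each case the input is transformed by: replace every "x" with "s".
So "hqoamxehxyn" becomes "hqoamsehsyn".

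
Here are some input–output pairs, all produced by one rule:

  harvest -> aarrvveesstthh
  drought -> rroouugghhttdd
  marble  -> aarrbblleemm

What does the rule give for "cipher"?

iipphheerrcc

In each case the input is transformed by: double every character, then move the first 2 characters to the end (rotate left by 2).
So "cipher" becomes "iipphheerrcc".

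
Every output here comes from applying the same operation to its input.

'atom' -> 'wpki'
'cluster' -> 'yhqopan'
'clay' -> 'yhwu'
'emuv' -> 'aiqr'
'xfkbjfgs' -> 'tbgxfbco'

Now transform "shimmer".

odeiian

In each case the input is transformed by: shift every letter 4 places backward in the alphabet (wrapping around).
On "shimmer" that produces "odeiian".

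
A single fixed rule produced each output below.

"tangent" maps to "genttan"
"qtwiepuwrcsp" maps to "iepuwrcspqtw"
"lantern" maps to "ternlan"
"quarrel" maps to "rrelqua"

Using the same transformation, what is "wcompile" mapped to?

Looking at the pairs, the operation is to move the first 3 characters to the end (rotate left by 3).
On "wcompile" that produces "mpilewco".

mpilewco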